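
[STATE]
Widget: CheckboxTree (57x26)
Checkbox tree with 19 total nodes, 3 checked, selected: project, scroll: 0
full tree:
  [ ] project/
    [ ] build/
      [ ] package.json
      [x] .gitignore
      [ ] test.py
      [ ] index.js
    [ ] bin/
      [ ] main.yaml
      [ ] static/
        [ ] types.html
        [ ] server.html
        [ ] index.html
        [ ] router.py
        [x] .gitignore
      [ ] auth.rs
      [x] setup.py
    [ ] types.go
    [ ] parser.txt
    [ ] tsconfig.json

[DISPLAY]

>[-] project/                                            
   [-] build/                                            
     [ ] package.json                                    
     [x] .gitignore                                      
     [ ] test.py                                         
     [ ] index.js                                        
   [-] bin/                                              
     [ ] main.yaml                                       
     [-] static/                                         
       [ ] types.html                                    
       [ ] server.html                                   
       [ ] index.html                                    
       [ ] router.py                                     
       [x] .gitignore                                    
     [ ] auth.rs                                         
     [x] setup.py                                        
   [ ] types.go                                          
   [ ] parser.txt                                        
   [ ] tsconfig.json                                     
                                                         
                                                         
                                                         
                                                         
                                                         
                                                         
                                                         


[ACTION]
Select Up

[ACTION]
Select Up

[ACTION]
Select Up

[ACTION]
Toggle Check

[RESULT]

>[x] project/                                            
   [x] build/                                            
     [x] package.json                                    
     [x] .gitignore                                      
     [x] test.py                                         
     [x] index.js                                        
   [x] bin/                                              
     [x] main.yaml                                       
     [x] static/                                         
       [x] types.html                                    
       [x] server.html                                   
       [x] index.html                                    
       [x] router.py                                     
       [x] .gitignore                                    
     [x] auth.rs                                         
     [x] setup.py                                        
   [x] types.go                                          
   [x] parser.txt                                        
   [x] tsconfig.json                                     
                                                         
                                                         
                                                         
                                                         
                                                         
                                                         
                                                         


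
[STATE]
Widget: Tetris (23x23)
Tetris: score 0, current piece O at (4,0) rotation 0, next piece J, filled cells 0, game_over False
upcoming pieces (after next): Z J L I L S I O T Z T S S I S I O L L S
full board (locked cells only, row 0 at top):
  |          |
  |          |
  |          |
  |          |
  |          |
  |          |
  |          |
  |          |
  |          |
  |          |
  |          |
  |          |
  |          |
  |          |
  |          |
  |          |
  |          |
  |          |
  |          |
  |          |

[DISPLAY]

    ▓▓    │Next:       
    ▓▓    │█           
          │███         
          │            
          │            
          │            
          │Score:      
          │0           
          │            
          │            
          │            
          │            
          │            
          │            
          │            
          │            
          │            
          │            
          │            
          │            
          │            
          │            
          │            


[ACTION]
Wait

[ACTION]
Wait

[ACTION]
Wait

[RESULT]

          │Next:       
          │█           
          │███         
    ▓▓    │            
    ▓▓    │            
          │            
          │Score:      
          │0           
          │            
          │            
          │            
          │            
          │            
          │            
          │            
          │            
          │            
          │            
          │            
          │            
          │            
          │            
          │            


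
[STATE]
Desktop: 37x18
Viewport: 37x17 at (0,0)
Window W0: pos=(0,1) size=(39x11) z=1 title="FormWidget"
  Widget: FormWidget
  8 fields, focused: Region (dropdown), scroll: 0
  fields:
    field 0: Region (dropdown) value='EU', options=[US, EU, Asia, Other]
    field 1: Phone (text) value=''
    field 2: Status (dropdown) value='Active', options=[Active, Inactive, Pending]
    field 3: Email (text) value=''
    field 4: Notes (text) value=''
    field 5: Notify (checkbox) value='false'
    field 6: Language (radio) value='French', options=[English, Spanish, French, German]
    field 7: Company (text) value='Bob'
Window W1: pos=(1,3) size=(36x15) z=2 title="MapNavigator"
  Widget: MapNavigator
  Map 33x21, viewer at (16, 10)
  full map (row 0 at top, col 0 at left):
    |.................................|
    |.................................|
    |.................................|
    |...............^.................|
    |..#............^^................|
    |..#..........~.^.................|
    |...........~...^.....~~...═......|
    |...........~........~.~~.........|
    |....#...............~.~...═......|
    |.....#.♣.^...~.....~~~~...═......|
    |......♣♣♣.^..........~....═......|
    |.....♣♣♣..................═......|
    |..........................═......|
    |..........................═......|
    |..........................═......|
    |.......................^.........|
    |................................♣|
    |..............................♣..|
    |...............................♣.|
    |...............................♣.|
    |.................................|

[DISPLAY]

                                     
┏━━━━━━━━━━━━━━━━━━━━━━━━━━━━━━━━━━━━
┃ FormWidget                         
┠┏━━━━━━━━━━━━━━━━━━━━━━━━━━━━━━━━━━┓
┃┃ MapNavigator                     ┃
┃┠──────────────────────────────────┨
┃┃ ..#..........~.^.................┃
┃┃ ...........~...^.....~~...═......┃
┃┃ ...........~........~.~~.........┃
┃┃ ....#...............~.~...═......┃
┃┃ .....#.♣.^...~.....~~~~...═......┃
┗┃ ......♣♣♣.^.....@....~....═......┃
 ┃ .....♣♣♣..................═......┃
 ┃ ..........................═......┃
 ┃ ..........................═......┃
 ┃ ..........................═......┃
 ┃ .......................^.........┃


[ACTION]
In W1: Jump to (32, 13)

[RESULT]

                                     
┏━━━━━━━━━━━━━━━━━━━━━━━━━━━━━━━━━━━━
┃ FormWidget                         
┠┏━━━━━━━━━━━━━━━━━━━━━━━━━━━━━━━━━━┓
┃┃ MapNavigator                     ┃
┃┠──────────────────────────────────┨
┃┃.....~.~...═......                ┃
┃┃....~~~~...═......                ┃
┃┃......~....═......                ┃
┃┃...........═......                ┃
┃┃...........═......                ┃
┗┃...........═.....@                ┃
 ┃...........═......                ┃
 ┃........^.........                ┃
 ┃.................♣                ┃
 ┃...............♣..                ┃
 ┃................♣.                ┃


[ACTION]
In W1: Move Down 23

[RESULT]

                                     
┏━━━━━━━━━━━━━━━━━━━━━━━━━━━━━━━━━━━━
┃ FormWidget                         
┠┏━━━━━━━━━━━━━━━━━━━━━━━━━━━━━━━━━━┓
┃┃ MapNavigator                     ┃
┃┠──────────────────────────────────┨
┃┃........^.........                ┃
┃┃.................♣                ┃
┃┃...............♣..                ┃
┃┃................♣.                ┃
┃┃................♣.                ┃
┗┃.................@                ┃
 ┃                                  ┃
 ┃                                  ┃
 ┃                                  ┃
 ┃                                  ┃
 ┃                                  ┃


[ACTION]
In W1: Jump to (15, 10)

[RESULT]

                                     
┏━━━━━━━━━━━━━━━━━━━━━━━━━━━━━━━━━━━━
┃ FormWidget                         
┠┏━━━━━━━━━━━━━━━━━━━━━━━━━━━━━━━━━━┓
┃┃ MapNavigator                     ┃
┃┠──────────────────────────────────┨
┃┃  ..#..........~.^................┃
┃┃  ...........~...^.....~~...═.....┃
┃┃  ...........~........~.~~........┃
┃┃  ....#...............~.~...═.....┃
┃┃  .....#.♣.^...~.....~~~~...═.....┃
┗┃  ......♣♣♣.^....@.....~....═.....┃
 ┃  .....♣♣♣..................═.....┃
 ┃  ..........................═.....┃
 ┃  ..........................═.....┃
 ┃  ..........................═.....┃
 ┃  .......................^........┃


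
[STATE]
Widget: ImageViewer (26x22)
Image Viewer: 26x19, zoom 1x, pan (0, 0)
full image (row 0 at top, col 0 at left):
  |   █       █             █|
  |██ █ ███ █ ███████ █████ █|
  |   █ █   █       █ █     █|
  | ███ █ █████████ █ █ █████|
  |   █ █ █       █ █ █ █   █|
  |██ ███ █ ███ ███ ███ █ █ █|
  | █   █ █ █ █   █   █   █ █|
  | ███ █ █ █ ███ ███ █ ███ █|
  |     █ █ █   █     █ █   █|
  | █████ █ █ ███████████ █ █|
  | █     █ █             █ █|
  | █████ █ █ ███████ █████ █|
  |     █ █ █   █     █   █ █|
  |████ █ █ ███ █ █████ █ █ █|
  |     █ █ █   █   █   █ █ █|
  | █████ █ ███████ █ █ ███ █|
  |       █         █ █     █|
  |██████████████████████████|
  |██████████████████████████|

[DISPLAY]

   █       █             █
██ █ ███ █ ███████ █████ █
   █ █   █       █ █     █
 ███ █ █████████ █ █ █████
   █ █ █       █ █ █ █   █
██ ███ █ ███ ███ ███ █ █ █
 █   █ █ █ █   █   █   █ █
 ███ █ █ █ ███ ███ █ ███ █
     █ █ █   █     █ █   █
 █████ █ █ ███████████ █ █
 █     █ █             █ █
 █████ █ █ ███████ █████ █
     █ █ █   █     █   █ █
████ █ █ ███ █ █████ █ █ █
     █ █ █   █   █   █ █ █
 █████ █ ███████ █ █ ███ █
       █         █ █     █
██████████████████████████
██████████████████████████
                          
                          
                          


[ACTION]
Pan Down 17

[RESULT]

██████████████████████████
██████████████████████████
                          
                          
                          
                          
                          
                          
                          
                          
                          
                          
                          
                          
                          
                          
                          
                          
                          
                          
                          
                          


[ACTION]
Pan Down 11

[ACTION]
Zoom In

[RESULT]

          ██  ██  ██      
          ██  ██  ██      
  ██████████  ██  ████████
  ██████████  ██  ████████
              ██          
              ██          
██████████████████████████
██████████████████████████
██████████████████████████
██████████████████████████
                          
                          
                          
                          
                          
                          
                          
                          
                          
                          
                          
                          


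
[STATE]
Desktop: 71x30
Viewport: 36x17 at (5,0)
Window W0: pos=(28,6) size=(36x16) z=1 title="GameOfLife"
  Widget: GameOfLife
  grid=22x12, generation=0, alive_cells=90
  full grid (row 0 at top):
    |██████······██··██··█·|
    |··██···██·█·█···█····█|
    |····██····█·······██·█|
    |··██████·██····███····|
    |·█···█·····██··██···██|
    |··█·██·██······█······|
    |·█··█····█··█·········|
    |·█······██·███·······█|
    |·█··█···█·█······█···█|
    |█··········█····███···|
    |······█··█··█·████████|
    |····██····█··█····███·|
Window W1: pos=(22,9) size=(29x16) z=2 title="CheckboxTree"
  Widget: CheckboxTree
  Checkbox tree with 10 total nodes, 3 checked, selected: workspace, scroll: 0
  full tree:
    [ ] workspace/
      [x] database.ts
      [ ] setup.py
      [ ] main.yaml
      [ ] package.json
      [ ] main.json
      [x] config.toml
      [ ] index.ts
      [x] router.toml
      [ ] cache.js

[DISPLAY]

                                    
                                    
                                    
                                    
                                    
                                    
                       ┏━━━━━━━━━━━━
                       ┃ GameOfLife 
                       ┠────────────
                 ┏━━━━━━━━━━━━━━━━━━
                 ┃ CheckboxTree     
                 ┠──────────────────
                 ┃>[-] workspace/   
                 ┃   [x] database.ts
                 ┃   [ ] setup.py   
                 ┃   [ ] main.yaml  
                 ┃   [ ] package.jso


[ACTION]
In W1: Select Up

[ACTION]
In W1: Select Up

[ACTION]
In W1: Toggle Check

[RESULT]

                                    
                                    
                                    
                                    
                                    
                                    
                       ┏━━━━━━━━━━━━
                       ┃ GameOfLife 
                       ┠────────────
                 ┏━━━━━━━━━━━━━━━━━━
                 ┃ CheckboxTree     
                 ┠──────────────────
                 ┃>[x] workspace/   
                 ┃   [x] database.ts
                 ┃   [x] setup.py   
                 ┃   [x] main.yaml  
                 ┃   [x] package.jso


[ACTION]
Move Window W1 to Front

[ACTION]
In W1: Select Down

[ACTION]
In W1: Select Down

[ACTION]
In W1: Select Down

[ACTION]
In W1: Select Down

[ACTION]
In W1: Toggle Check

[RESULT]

                                    
                                    
                                    
                                    
                                    
                                    
                       ┏━━━━━━━━━━━━
                       ┃ GameOfLife 
                       ┠────────────
                 ┏━━━━━━━━━━━━━━━━━━
                 ┃ CheckboxTree     
                 ┠──────────────────
                 ┃ [-] workspace/   
                 ┃   [x] database.ts
                 ┃   [x] setup.py   
                 ┃   [x] main.yaml  
                 ┃>  [ ] package.jso


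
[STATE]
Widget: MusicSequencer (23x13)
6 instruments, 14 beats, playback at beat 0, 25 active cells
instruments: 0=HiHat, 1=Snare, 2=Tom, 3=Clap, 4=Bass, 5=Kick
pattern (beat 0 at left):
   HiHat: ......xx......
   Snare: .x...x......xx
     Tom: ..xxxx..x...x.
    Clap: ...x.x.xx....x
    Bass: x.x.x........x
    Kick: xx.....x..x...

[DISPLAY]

      ▼1234567890123   
 HiHat······██······   
 Snare·█···█······██   
   Tom··████··█···█·   
  Clap···█·█·██····█   
  Bass█·█·█········█   
  Kick██·····█··█···   
                       
                       
                       
                       
                       
                       


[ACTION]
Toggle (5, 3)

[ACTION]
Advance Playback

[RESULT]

      0▼234567890123   
 HiHat······██······   
 Snare·█···█······██   
   Tom··████··█···█·   
  Clap···█·█·██····█   
  Bass█·█·█········█   
  Kick██·█···█··█···   
                       
                       
                       
                       
                       
                       


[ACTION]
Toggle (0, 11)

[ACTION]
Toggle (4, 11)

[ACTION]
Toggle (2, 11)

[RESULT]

      0▼234567890123   
 HiHat······██···█··   
 Snare·█···█······██   
   Tom··████··█··██·   
  Clap···█·█·██····█   
  Bass█·█·█······█·█   
  Kick██·█···█··█···   
                       
                       
                       
                       
                       
                       


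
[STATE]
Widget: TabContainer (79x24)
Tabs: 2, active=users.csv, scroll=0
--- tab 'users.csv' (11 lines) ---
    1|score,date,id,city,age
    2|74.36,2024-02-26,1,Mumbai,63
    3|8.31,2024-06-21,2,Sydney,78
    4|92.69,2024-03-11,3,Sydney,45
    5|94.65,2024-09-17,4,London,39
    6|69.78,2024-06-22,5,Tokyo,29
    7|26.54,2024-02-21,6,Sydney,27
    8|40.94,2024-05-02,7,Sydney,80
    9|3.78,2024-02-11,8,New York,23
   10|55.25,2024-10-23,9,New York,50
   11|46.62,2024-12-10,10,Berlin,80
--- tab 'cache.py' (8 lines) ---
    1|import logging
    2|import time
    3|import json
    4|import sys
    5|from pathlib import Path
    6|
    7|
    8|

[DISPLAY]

[users.csv]│ cache.py                                                          
───────────────────────────────────────────────────────────────────────────────
score,date,id,city,age                                                         
74.36,2024-02-26,1,Mumbai,63                                                   
8.31,2024-06-21,2,Sydney,78                                                    
92.69,2024-03-11,3,Sydney,45                                                   
94.65,2024-09-17,4,London,39                                                   
69.78,2024-06-22,5,Tokyo,29                                                    
26.54,2024-02-21,6,Sydney,27                                                   
40.94,2024-05-02,7,Sydney,80                                                   
3.78,2024-02-11,8,New York,23                                                  
55.25,2024-10-23,9,New York,50                                                 
46.62,2024-12-10,10,Berlin,80                                                  
                                                                               
                                                                               
                                                                               
                                                                               
                                                                               
                                                                               
                                                                               
                                                                               
                                                                               
                                                                               
                                                                               


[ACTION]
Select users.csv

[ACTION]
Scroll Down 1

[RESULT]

[users.csv]│ cache.py                                                          
───────────────────────────────────────────────────────────────────────────────
74.36,2024-02-26,1,Mumbai,63                                                   
8.31,2024-06-21,2,Sydney,78                                                    
92.69,2024-03-11,3,Sydney,45                                                   
94.65,2024-09-17,4,London,39                                                   
69.78,2024-06-22,5,Tokyo,29                                                    
26.54,2024-02-21,6,Sydney,27                                                   
40.94,2024-05-02,7,Sydney,80                                                   
3.78,2024-02-11,8,New York,23                                                  
55.25,2024-10-23,9,New York,50                                                 
46.62,2024-12-10,10,Berlin,80                                                  
                                                                               
                                                                               
                                                                               
                                                                               
                                                                               
                                                                               
                                                                               
                                                                               
                                                                               
                                                                               
                                                                               
                                                                               


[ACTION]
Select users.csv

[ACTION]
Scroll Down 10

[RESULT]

[users.csv]│ cache.py                                                          
───────────────────────────────────────────────────────────────────────────────
46.62,2024-12-10,10,Berlin,80                                                  
                                                                               
                                                                               
                                                                               
                                                                               
                                                                               
                                                                               
                                                                               
                                                                               
                                                                               
                                                                               
                                                                               
                                                                               
                                                                               
                                                                               
                                                                               
                                                                               
                                                                               
                                                                               
                                                                               
                                                                               
                                                                               


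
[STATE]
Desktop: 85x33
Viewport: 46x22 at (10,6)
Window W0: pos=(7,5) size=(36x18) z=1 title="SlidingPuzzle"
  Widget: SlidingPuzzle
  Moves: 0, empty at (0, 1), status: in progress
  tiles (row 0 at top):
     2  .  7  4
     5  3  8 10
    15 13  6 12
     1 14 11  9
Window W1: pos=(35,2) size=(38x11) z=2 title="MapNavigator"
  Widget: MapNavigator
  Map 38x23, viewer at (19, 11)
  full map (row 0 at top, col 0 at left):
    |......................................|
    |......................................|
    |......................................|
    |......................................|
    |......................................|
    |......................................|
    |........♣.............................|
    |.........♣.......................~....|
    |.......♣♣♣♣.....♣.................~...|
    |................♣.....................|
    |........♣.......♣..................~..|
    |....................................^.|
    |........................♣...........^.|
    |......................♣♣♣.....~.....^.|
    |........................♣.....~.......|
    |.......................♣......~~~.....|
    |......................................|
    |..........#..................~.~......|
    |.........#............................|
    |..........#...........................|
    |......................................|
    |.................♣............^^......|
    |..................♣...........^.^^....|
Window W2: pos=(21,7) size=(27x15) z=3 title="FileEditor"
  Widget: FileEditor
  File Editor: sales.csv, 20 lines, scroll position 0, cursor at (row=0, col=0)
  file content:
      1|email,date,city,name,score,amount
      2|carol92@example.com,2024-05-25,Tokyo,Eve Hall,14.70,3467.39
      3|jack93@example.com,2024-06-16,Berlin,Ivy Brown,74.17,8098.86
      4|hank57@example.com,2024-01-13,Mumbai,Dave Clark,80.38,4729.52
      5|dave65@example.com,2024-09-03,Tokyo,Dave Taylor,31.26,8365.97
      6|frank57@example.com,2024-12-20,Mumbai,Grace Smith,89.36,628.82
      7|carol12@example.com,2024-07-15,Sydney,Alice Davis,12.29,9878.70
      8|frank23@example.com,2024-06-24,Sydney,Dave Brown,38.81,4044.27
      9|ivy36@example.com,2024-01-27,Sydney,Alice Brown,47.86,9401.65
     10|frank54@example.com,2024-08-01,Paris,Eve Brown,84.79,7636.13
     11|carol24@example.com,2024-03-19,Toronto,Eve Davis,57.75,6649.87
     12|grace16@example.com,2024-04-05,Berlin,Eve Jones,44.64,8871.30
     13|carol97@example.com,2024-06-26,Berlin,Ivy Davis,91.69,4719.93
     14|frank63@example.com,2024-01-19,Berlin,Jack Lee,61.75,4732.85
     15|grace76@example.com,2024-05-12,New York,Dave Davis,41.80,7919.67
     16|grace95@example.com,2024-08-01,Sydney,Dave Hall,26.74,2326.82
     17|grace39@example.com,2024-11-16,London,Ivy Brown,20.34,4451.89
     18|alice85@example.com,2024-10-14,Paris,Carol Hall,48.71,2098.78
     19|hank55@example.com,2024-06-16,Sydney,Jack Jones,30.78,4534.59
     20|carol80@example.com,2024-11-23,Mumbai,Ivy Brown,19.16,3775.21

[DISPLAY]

lidingPuzzle             ┃...............♣....
───────────┏━━━━━━━━━━━━━━━━━━━━━━━━━┓...♣....
───┬────┬──┃ FileEditor              ┃......@.
 2 │    │  ┠─────────────────────────┨........
───┼────┼──┃█mail,date,city,name,sco▲┃........
 5 │  3 │  ┃carol92@example.com,2024█┃........
───┼────┼──┃jack93@example.com,2024-░┃━━━━━━━━
15 │ 13 │  ┃hank57@example.com,2024-░┃        
───┼────┼──┃dave65@example.com,2024-░┃        
 1 │ 14 │ 1┃frank57@example.com,2024░┃        
───┴────┴──┃carol12@example.com,2024░┃        
ves: 0     ┃frank23@example.com,2024░┃        
           ┃ivy36@example.com,2024-0░┃        
           ┃frank54@example.com,2024░┃        
           ┃carol24@example.com,2024▼┃        
           ┗━━━━━━━━━━━━━━━━━━━━━━━━━┛        
━━━━━━━━━━━━━━━━━━━━━━━━━━━━━━━━┛             
                                              
                                              
                                              
                                              
                                              


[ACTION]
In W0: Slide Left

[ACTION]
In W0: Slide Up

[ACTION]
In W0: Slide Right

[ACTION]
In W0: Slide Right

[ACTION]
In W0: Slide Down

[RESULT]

lidingPuzzle             ┃...............♣....
───────────┏━━━━━━━━━━━━━━━━━━━━━━━━━┓...♣....
───┬────┬──┃ FileEditor              ┃......@.
   │  7 │  ┠─────────────────────────┨........
───┼────┼──┃█mail,date,city,name,sco▲┃........
 2 │  5 │  ┃carol92@example.com,2024█┃........
───┼────┼──┃jack93@example.com,2024-░┃━━━━━━━━
15 │ 13 │  ┃hank57@example.com,2024-░┃        
───┼────┼──┃dave65@example.com,2024-░┃        
 1 │ 14 │ 1┃frank57@example.com,2024░┃        
───┴────┴──┃carol12@example.com,2024░┃        
ves: 5     ┃frank23@example.com,2024░┃        
           ┃ivy36@example.com,2024-0░┃        
           ┃frank54@example.com,2024░┃        
           ┃carol24@example.com,2024▼┃        
           ┗━━━━━━━━━━━━━━━━━━━━━━━━━┛        
━━━━━━━━━━━━━━━━━━━━━━━━━━━━━━━━┛             
                                              
                                              
                                              
                                              
                                              


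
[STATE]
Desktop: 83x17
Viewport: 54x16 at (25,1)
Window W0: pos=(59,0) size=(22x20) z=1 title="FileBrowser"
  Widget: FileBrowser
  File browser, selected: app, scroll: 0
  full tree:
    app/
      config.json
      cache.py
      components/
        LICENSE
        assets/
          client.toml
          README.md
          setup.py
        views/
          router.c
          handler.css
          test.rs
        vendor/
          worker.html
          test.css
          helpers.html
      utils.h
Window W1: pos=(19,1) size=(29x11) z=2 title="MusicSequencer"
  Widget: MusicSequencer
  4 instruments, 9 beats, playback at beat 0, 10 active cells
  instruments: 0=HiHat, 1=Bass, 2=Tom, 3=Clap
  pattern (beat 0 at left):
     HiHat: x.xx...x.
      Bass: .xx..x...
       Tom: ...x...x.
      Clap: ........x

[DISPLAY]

━━━━━━━━━━━━━━━━━━━━━━┓           ┃ FileBrowser       
cSequencer            ┃           ┠───────────────────
──────────────────────┨           ┃> [-] app/         
 ▼12345678            ┃           ┃    config.json    
t█·██···█·            ┃           ┃    cache.py       
s·██··█···            ┃           ┃    [+] components/
m···█···█·            ┃           ┃    utils.h        
p········█            ┃           ┃                   
                      ┃           ┃                   
                      ┃           ┃                   
━━━━━━━━━━━━━━━━━━━━━━┛           ┃                   
                                  ┃                   
                                  ┃                   
                                  ┃                   
                                  ┃                   
                                  ┃                   


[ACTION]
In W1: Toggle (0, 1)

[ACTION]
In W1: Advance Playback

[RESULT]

━━━━━━━━━━━━━━━━━━━━━━┓           ┃ FileBrowser       
cSequencer            ┃           ┠───────────────────
──────────────────────┨           ┃> [-] app/         
 0▼2345678            ┃           ┃    config.json    
t████···█·            ┃           ┃    cache.py       
s·██··█···            ┃           ┃    [+] components/
m···█···█·            ┃           ┃    utils.h        
p········█            ┃           ┃                   
                      ┃           ┃                   
                      ┃           ┃                   
━━━━━━━━━━━━━━━━━━━━━━┛           ┃                   
                                  ┃                   
                                  ┃                   
                                  ┃                   
                                  ┃                   
                                  ┃                   


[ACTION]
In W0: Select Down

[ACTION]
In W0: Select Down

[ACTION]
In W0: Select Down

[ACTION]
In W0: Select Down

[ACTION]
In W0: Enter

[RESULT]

━━━━━━━━━━━━━━━━━━━━━━┓           ┃ FileBrowser       
cSequencer            ┃           ┠───────────────────
──────────────────────┨           ┃  [-] app/         
 0▼2345678            ┃           ┃    config.json    
t████···█·            ┃           ┃    cache.py       
s·██··█···            ┃           ┃    [+] components/
m···█···█·            ┃           ┃  > utils.h        
p········█            ┃           ┃                   
                      ┃           ┃                   
                      ┃           ┃                   
━━━━━━━━━━━━━━━━━━━━━━┛           ┃                   
                                  ┃                   
                                  ┃                   
                                  ┃                   
                                  ┃                   
                                  ┃                   


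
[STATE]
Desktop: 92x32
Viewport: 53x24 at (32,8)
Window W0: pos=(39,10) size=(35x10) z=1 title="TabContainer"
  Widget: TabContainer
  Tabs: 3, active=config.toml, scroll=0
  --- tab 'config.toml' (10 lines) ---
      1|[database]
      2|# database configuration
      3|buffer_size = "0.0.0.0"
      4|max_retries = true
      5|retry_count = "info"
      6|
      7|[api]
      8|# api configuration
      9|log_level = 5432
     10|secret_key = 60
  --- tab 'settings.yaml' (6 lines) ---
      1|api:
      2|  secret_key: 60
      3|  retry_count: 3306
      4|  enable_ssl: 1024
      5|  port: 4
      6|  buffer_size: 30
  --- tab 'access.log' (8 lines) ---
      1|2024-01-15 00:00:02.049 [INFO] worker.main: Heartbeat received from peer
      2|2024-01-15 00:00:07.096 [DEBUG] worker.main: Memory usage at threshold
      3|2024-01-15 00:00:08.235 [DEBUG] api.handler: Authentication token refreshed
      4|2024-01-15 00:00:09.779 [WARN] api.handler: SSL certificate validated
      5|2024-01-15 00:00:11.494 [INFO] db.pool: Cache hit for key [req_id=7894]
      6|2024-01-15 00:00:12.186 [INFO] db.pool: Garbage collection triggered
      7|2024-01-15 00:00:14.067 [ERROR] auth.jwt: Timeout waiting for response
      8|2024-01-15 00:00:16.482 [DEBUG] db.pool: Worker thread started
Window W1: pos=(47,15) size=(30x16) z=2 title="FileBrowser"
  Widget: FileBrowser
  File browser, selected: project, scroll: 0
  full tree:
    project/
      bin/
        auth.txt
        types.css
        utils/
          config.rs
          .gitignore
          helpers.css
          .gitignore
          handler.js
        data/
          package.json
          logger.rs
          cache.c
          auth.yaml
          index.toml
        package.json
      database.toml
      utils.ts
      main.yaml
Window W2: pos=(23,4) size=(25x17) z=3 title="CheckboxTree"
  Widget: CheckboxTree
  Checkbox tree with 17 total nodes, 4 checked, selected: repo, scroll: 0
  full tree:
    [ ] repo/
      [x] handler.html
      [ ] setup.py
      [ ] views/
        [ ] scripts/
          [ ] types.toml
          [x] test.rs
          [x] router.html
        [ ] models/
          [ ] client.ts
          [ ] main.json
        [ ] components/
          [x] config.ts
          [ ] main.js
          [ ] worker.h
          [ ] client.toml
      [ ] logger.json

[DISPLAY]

andler.html    ┃                                     
etup.py        ┃                                     
iews/          ┃━━━━━━━━━━━━━━━━━━━━━━━━━┓           
 scripts/      ┃ainer                    ┃           
 ] types.toml  ┃─────────────────────────┨           
x] test.rs     ┃toml]│ settings.yaml │ ac┃           
x] router.html ┃─────────────────────────┃           
 models/       ┃━━━━━━━━━━━━━━━━━━━━━━━━━━━━┓        
 ] client.ts   ┃ FileBrowser                ┃        
 ] main.json   ┃────────────────────────────┨        
 components/   ┃> [-] project/              ┃        
x] config.ts   ┃    [+] bin/                ┃        
━━━━━━━━━━━━━━━┛    database.toml           ┃        
               ┃    utils.ts                ┃        
               ┃    main.yaml               ┃        
               ┃                            ┃        
               ┃                            ┃        
               ┃                            ┃        
               ┃                            ┃        
               ┃                            ┃        
               ┃                            ┃        
               ┃                            ┃        
               ┗━━━━━━━━━━━━━━━━━━━━━━━━━━━━┛        
                                                     


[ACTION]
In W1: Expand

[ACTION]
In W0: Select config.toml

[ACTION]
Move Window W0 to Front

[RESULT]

andler.html    ┃                                     
etup.py        ┃                                     
iews/  ┏━━━━━━━━━━━━━━━━━━━━━━━━━━━━━━━━━┓           
 script┃ TabContainer                    ┃           
 ] type┠─────────────────────────────────┨           
x] test┃[config.toml]│ settings.yaml │ ac┃           
x] rout┃─────────────────────────────────┃           
 models┃[database]                       ┃━━┓        
 ] clie┃# database configuration         ┃  ┃        
 ] main┃buffer_size = "0.0.0.0"          ┃──┨        
 compon┃max_retries = true               ┃  ┃        
x] conf┗━━━━━━━━━━━━━━━━━━━━━━━━━━━━━━━━━┛  ┃        
━━━━━━━━━━━━━━━┛    database.toml           ┃        
               ┃    utils.ts                ┃        
               ┃    main.yaml               ┃        
               ┃                            ┃        
               ┃                            ┃        
               ┃                            ┃        
               ┃                            ┃        
               ┃                            ┃        
               ┃                            ┃        
               ┃                            ┃        
               ┗━━━━━━━━━━━━━━━━━━━━━━━━━━━━┛        
                                                     


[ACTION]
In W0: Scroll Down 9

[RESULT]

andler.html    ┃                                     
etup.py        ┃                                     
iews/  ┏━━━━━━━━━━━━━━━━━━━━━━━━━━━━━━━━━┓           
 script┃ TabContainer                    ┃           
 ] type┠─────────────────────────────────┨           
x] test┃[config.toml]│ settings.yaml │ ac┃           
x] rout┃─────────────────────────────────┃           
 models┃secret_key = 60                  ┃━━┓        
 ] clie┃                                 ┃  ┃        
 ] main┃                                 ┃──┨        
 compon┃                                 ┃  ┃        
x] conf┗━━━━━━━━━━━━━━━━━━━━━━━━━━━━━━━━━┛  ┃        
━━━━━━━━━━━━━━━┛    database.toml           ┃        
               ┃    utils.ts                ┃        
               ┃    main.yaml               ┃        
               ┃                            ┃        
               ┃                            ┃        
               ┃                            ┃        
               ┃                            ┃        
               ┃                            ┃        
               ┃                            ┃        
               ┃                            ┃        
               ┗━━━━━━━━━━━━━━━━━━━━━━━━━━━━┛        
                                                     


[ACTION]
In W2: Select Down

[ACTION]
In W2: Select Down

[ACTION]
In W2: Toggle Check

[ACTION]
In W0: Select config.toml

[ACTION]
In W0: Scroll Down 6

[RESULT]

andler.html    ┃                                     
etup.py        ┃                                     
iews/  ┏━━━━━━━━━━━━━━━━━━━━━━━━━━━━━━━━━┓           
 script┃ TabContainer                    ┃           
 ] type┠─────────────────────────────────┨           
x] test┃[config.toml]│ settings.yaml │ ac┃           
x] rout┃─────────────────────────────────┃           
 models┃[api]                            ┃━━┓        
 ] clie┃# api configuration              ┃  ┃        
 ] main┃log_level = 5432                 ┃──┨        
 compon┃secret_key = 60                  ┃  ┃        
x] conf┗━━━━━━━━━━━━━━━━━━━━━━━━━━━━━━━━━┛  ┃        
━━━━━━━━━━━━━━━┛    database.toml           ┃        
               ┃    utils.ts                ┃        
               ┃    main.yaml               ┃        
               ┃                            ┃        
               ┃                            ┃        
               ┃                            ┃        
               ┃                            ┃        
               ┃                            ┃        
               ┃                            ┃        
               ┃                            ┃        
               ┗━━━━━━━━━━━━━━━━━━━━━━━━━━━━┛        
                                                     
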